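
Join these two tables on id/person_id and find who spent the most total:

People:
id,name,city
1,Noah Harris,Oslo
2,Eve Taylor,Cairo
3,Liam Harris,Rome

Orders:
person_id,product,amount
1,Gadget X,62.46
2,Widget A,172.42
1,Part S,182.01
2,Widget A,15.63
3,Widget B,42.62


Join on: people.id = orders.person_id

Joined rows:
  Noah Harris (Oslo) bought Gadget X for $62.46
  Eve Taylor (Cairo) bought Widget A for $172.42
  Noah Harris (Oslo) bought Part S for $182.01
  Eve Taylor (Cairo) bought Widget A for $15.63
  Liam Harris (Rome) bought Widget B for $42.62

Total per person:
  Noah Harris: $244.47
  Eve Taylor: $188.05
  Liam Harris: $42.62

Top spender: Noah Harris ($244.47)

Noah Harris ($244.47)


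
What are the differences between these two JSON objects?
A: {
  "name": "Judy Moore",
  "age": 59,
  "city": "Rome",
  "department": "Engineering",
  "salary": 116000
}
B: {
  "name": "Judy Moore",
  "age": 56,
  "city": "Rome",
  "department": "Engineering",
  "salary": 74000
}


Comparing each field (in key order):
  name: same
  age: DIFFERENT
  city: same
  department: same
  salary: DIFFERENT
Differences:
  age: 59 -> 56
  salary: 116000 -> 74000

2 field(s) changed

2 changes: age, salary


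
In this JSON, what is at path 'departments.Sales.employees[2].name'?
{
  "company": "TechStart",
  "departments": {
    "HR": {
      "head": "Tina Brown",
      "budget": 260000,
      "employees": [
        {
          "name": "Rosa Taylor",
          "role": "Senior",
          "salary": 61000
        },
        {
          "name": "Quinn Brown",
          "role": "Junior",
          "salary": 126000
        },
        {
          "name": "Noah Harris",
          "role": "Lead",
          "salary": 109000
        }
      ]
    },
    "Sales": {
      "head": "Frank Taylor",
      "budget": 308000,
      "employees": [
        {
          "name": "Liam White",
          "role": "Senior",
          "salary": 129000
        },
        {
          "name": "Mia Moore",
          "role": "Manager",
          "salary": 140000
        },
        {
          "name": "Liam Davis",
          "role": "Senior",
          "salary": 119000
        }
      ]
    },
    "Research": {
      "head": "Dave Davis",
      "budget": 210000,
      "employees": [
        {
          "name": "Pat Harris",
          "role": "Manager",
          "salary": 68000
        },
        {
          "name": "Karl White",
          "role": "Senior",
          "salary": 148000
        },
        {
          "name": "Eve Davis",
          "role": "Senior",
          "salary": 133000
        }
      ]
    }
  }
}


Path: departments.Sales.employees[2].name

Navigate:
  -> departments
  -> Sales
  -> employees[2].name = 'Liam Davis'

Liam Davis


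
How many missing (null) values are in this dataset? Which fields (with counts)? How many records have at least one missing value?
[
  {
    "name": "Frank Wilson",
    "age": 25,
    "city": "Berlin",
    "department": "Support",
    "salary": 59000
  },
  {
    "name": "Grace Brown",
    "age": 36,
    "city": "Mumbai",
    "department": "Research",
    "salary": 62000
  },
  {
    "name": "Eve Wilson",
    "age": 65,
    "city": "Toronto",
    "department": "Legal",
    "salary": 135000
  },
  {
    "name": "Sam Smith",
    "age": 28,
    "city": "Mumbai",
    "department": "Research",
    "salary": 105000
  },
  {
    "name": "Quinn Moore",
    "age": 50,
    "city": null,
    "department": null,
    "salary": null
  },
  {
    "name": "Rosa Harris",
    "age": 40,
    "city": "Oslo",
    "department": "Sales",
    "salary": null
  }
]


Checking for missing (null) values in 6 records:

  Frank Wilson: complete
  Grace Brown: complete
  Eve Wilson: complete
  Sam Smith: complete
  Quinn Moore: city, department, salary
  Rosa Harris: salary

Per field:
  name: 0 missing
  age: 0 missing
  city: 1 missing
  department: 1 missing
  salary: 2 missing

Total missing values: 4
Records with any missing: 2

4 missing values (city: 1, department: 1, salary: 2); 2 incomplete records


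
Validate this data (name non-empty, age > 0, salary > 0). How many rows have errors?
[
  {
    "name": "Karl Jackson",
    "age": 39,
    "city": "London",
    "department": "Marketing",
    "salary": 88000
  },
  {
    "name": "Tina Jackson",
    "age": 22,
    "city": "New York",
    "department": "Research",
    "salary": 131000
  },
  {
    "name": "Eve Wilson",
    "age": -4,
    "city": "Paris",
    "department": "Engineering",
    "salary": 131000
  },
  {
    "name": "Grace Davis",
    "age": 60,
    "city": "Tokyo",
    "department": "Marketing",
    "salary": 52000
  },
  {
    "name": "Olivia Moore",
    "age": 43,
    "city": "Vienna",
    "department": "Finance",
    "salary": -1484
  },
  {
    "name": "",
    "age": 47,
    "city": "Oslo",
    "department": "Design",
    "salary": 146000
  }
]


Validating 6 records:
Rules: name non-empty, age > 0, salary > 0

  Row 1 (Karl Jackson): OK
  Row 2 (Tina Jackson): OK
  Row 3 (Eve Wilson): negative age: -4
  Row 4 (Grace Davis): OK
  Row 5 (Olivia Moore): negative salary: -1484
  Row 6 (???): empty name

Total errors: 3

3 errors


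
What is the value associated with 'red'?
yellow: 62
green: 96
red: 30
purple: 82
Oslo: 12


Looking up key 'red'
Value: 30

30


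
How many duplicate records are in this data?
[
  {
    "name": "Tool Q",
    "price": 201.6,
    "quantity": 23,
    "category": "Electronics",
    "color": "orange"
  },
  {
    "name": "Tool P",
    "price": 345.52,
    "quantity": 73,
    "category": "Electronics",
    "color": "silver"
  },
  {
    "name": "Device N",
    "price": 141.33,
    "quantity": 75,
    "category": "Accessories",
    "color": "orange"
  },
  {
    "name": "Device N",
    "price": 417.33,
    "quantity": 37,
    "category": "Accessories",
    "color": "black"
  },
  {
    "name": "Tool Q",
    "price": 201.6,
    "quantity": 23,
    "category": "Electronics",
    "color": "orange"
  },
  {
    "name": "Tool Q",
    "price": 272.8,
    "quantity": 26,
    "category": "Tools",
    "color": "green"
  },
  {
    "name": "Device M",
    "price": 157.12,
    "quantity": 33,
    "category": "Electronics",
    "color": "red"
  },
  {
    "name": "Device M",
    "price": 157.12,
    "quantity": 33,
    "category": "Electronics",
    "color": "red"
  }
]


Checking 8 records for duplicates:

  Row 1: Tool Q ($201.6, qty 23)
  Row 2: Tool P ($345.52, qty 73)
  Row 3: Device N ($141.33, qty 75)
  Row 4: Device N ($417.33, qty 37)
  Row 5: Tool Q ($201.6, qty 23) <-- DUPLICATE
  Row 6: Tool Q ($272.8, qty 26)
  Row 7: Device M ($157.12, qty 33)
  Row 8: Device M ($157.12, qty 33) <-- DUPLICATE

Duplicates found: 2
Unique records: 6

2 duplicates, 6 unique


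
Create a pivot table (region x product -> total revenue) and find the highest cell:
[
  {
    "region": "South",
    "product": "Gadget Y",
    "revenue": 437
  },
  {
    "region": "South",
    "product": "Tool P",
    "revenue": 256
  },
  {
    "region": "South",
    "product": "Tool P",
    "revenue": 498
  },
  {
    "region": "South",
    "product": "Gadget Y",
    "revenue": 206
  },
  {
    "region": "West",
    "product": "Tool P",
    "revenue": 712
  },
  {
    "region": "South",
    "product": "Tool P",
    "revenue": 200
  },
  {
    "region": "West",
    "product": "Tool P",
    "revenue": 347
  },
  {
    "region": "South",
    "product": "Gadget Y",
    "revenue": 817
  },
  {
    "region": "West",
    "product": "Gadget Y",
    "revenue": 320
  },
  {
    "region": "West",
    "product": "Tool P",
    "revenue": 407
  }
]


Pivot: region (rows) x product (columns) -> total revenue

     Gadget Y      Tool P      
South         1460           954  
West           320          1466  

Highest: West / Tool P = $1466

West / Tool P = $1466


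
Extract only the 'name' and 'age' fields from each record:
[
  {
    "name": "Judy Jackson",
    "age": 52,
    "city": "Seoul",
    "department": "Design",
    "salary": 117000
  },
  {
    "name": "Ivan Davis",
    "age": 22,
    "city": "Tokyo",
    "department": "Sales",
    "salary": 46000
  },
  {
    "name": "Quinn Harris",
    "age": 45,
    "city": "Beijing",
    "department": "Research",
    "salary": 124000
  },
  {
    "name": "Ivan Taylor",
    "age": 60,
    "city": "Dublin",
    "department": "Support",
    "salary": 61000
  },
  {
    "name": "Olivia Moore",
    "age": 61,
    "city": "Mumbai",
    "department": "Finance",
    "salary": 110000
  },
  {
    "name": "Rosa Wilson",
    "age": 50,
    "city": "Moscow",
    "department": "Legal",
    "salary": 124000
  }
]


Original: 6 records with fields: name, age, city, department, salary
Keep: ['name', 'age']
Drop: ['city', 'department', 'salary']
Result: 6 records, 2 fields each

[
  {
    "name": "Judy Jackson",
    "age": 52
  },
  {
    "name": "Ivan Davis",
    "age": 22
  },
  {
    "name": "Quinn Harris",
    "age": 45
  },
  {
    "name": "Ivan Taylor",
    "age": 60
  },
  {
    "name": "Olivia Moore",
    "age": 61
  },
  {
    "name": "Rosa Wilson",
    "age": 50
  }
]


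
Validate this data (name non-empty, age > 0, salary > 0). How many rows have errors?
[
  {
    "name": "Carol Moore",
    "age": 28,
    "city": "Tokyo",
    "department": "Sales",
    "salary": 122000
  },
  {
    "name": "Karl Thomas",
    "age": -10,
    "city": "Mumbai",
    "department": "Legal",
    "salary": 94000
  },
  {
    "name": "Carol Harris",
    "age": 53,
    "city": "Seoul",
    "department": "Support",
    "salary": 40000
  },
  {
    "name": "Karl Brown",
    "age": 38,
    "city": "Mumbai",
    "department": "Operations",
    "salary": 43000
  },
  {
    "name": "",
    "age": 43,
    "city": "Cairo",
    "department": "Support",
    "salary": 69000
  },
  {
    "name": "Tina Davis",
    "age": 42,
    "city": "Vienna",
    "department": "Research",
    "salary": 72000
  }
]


Validating 6 records:
Rules: name non-empty, age > 0, salary > 0

  Row 1 (Carol Moore): OK
  Row 2 (Karl Thomas): negative age: -10
  Row 3 (Carol Harris): OK
  Row 4 (Karl Brown): OK
  Row 5 (???): empty name
  Row 6 (Tina Davis): OK

Total errors: 2

2 errors


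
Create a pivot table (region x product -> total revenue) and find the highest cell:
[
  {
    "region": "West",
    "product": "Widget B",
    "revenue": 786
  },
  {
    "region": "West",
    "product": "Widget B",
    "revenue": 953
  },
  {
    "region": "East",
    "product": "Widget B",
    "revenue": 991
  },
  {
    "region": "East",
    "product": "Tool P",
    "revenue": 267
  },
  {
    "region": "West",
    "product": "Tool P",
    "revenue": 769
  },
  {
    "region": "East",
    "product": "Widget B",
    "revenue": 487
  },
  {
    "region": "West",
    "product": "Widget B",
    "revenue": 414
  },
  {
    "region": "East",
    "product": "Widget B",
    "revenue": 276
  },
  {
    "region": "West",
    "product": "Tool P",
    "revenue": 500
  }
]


Pivot: region (rows) x product (columns) -> total revenue

     Tool P        Widget B    
East           267          1754  
West          1269          2153  

Highest: West / Widget B = $2153

West / Widget B = $2153


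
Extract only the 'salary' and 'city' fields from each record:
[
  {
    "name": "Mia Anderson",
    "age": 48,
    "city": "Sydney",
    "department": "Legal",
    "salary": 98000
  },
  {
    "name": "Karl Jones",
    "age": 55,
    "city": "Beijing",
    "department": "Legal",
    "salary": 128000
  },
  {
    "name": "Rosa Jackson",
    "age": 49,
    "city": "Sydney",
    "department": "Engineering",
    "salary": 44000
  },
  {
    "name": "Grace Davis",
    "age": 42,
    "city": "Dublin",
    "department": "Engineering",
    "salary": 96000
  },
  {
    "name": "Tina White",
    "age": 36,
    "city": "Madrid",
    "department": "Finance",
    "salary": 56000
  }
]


Original: 5 records with fields: name, age, city, department, salary
Keep: ['salary', 'city']
Drop: ['name', 'age', 'department']
Result: 5 records, 2 fields each

[
  {
    "salary": 98000,
    "city": "Sydney"
  },
  {
    "salary": 128000,
    "city": "Beijing"
  },
  {
    "salary": 44000,
    "city": "Sydney"
  },
  {
    "salary": 96000,
    "city": "Dublin"
  },
  {
    "salary": 56000,
    "city": "Madrid"
  }
]


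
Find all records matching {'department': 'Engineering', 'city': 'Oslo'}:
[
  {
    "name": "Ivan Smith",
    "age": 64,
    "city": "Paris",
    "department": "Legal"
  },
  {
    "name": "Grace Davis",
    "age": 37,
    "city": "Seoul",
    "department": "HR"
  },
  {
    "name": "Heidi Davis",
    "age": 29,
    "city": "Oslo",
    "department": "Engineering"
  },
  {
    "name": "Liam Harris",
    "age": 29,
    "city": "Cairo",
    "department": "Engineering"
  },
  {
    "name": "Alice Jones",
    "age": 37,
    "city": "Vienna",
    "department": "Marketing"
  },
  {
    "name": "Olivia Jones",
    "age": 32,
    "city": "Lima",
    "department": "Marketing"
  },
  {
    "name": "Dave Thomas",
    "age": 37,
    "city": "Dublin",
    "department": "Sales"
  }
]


Search criteria: {'department': 'Engineering', 'city': 'Oslo'}

Checking 7 records:
  Ivan Smith: {department: Legal, city: Paris}
  Grace Davis: {department: HR, city: Seoul}
  Heidi Davis: {department: Engineering, city: Oslo} <-- MATCH
  Liam Harris: {department: Engineering, city: Cairo}
  Alice Jones: {department: Marketing, city: Vienna}
  Olivia Jones: {department: Marketing, city: Lima}
  Dave Thomas: {department: Sales, city: Dublin}

Matches: ["Heidi Davis"]

["Heidi Davis"]


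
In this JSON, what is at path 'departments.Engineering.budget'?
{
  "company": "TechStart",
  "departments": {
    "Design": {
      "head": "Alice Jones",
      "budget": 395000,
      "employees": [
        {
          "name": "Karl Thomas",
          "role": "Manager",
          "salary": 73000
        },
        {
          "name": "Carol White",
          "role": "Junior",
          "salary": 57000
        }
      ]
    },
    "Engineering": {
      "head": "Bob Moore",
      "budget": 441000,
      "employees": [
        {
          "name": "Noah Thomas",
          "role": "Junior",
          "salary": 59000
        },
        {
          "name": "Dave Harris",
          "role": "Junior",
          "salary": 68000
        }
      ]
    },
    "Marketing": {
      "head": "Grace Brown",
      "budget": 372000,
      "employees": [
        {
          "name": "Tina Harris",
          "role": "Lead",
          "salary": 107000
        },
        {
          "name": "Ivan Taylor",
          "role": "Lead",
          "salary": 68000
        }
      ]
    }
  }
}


Path: departments.Engineering.budget

Navigate:
  -> departments
  -> Engineering
  -> budget = 441000

441000


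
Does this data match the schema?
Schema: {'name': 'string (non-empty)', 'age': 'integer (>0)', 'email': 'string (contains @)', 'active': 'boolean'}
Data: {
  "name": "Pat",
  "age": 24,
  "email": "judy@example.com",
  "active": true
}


Validating each field against schema:
  name: OK (non-empty string)
  age: OK (positive integer)
  email: OK (string with @)
  active: OK (boolean)

Result: VALID

VALID


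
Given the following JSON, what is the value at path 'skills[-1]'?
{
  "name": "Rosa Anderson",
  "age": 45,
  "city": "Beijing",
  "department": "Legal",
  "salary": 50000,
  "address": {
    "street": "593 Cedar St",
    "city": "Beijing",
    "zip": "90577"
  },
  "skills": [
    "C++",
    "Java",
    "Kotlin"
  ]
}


Query: skills[-1]
Path: skills -> last element
Value: Kotlin

Kotlin


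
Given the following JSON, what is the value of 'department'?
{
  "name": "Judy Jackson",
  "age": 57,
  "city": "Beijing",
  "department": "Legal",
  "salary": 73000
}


Looking up field 'department'
Value: Legal

Legal


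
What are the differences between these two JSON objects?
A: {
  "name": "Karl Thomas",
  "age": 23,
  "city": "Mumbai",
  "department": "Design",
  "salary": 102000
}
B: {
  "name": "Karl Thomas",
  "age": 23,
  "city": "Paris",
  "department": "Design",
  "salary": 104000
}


Comparing each field (in key order):
  name: same
  age: same
  city: DIFFERENT
  department: same
  salary: DIFFERENT
Differences:
  city: Mumbai -> Paris
  salary: 102000 -> 104000

2 field(s) changed

2 changes: city, salary


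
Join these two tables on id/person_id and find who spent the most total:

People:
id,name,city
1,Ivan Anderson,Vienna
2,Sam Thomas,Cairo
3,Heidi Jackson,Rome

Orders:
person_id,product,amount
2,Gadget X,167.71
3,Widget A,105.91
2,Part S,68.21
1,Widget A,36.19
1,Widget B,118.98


Join on: people.id = orders.person_id

Joined rows:
  Sam Thomas (Cairo) bought Gadget X for $167.71
  Heidi Jackson (Rome) bought Widget A for $105.91
  Sam Thomas (Cairo) bought Part S for $68.21
  Ivan Anderson (Vienna) bought Widget A for $36.19
  Ivan Anderson (Vienna) bought Widget B for $118.98

Total per person:
  Sam Thomas: $235.92
  Ivan Anderson: $155.17
  Heidi Jackson: $105.91

Top spender: Sam Thomas ($235.92)

Sam Thomas ($235.92)


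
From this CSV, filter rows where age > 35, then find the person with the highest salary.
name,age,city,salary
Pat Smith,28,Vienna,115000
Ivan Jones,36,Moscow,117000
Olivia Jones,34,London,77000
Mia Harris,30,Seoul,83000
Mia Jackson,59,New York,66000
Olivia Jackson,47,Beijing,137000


Filter: age > 35
Sort by: salary (descending)

Filtered records (3):
  Olivia Jackson, age 47, salary $137000
  Ivan Jones, age 36, salary $117000
  Mia Jackson, age 59, salary $66000

Highest salary: Olivia Jackson ($137000)

Olivia Jackson


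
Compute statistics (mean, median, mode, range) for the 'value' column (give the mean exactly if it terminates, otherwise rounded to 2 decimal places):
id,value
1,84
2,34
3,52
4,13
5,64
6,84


Data: [84, 34, 52, 13, 64, 84]
Count: 6
Sum: 331
Mean: 331/6 ≈ 55.17 (rounded to 2 decimal places)
Sorted: [13, 34, 52, 64, 84, 84]
Median: 58.0
Mode: 84 (2 times)
Range: 84 - 13 = 71
Min: 13, Max: 84

mean≈55.17, median=58.0, mode=84, range=71


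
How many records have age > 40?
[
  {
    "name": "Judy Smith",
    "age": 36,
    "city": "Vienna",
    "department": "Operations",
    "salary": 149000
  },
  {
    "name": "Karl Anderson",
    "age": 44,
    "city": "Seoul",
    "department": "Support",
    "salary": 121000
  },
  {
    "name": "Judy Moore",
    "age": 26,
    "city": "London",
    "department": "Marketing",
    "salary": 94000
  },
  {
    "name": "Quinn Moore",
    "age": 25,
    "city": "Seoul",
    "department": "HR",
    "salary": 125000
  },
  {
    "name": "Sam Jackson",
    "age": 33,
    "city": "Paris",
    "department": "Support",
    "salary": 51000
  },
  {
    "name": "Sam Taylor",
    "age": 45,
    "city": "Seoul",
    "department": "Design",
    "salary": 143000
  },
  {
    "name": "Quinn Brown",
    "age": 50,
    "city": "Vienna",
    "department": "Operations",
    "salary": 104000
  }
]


Data: 7 records
Condition: age > 40

Checking each record:
  Judy Smith: 36
  Karl Anderson: 44 MATCH
  Judy Moore: 26
  Quinn Moore: 25
  Sam Jackson: 33
  Sam Taylor: 45 MATCH
  Quinn Brown: 50 MATCH

Count: 3

3


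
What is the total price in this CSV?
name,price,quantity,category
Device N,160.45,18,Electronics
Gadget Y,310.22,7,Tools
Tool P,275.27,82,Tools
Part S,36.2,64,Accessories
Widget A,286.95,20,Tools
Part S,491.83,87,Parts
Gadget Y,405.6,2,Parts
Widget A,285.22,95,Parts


Computing total price:
Values: [160.45, 310.22, 275.27, 36.2, 286.95, 491.83, 405.6, 285.22]
Sum = 2251.74

2251.74


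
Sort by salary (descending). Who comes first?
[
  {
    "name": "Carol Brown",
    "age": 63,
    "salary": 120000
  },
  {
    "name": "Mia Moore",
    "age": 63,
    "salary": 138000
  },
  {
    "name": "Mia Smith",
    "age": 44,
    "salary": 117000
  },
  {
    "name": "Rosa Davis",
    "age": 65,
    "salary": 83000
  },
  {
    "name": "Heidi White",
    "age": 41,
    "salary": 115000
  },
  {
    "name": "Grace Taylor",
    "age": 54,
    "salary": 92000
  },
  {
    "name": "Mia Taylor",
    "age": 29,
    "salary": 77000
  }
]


Sort by: salary (descending)

Sorted order:
  1. Mia Moore (salary = 138000)
  2. Carol Brown (salary = 120000)
  3. Mia Smith (salary = 117000)
  4. Heidi White (salary = 115000)
  5. Grace Taylor (salary = 92000)
  6. Rosa Davis (salary = 83000)
  7. Mia Taylor (salary = 77000)

First: Mia Moore

Mia Moore


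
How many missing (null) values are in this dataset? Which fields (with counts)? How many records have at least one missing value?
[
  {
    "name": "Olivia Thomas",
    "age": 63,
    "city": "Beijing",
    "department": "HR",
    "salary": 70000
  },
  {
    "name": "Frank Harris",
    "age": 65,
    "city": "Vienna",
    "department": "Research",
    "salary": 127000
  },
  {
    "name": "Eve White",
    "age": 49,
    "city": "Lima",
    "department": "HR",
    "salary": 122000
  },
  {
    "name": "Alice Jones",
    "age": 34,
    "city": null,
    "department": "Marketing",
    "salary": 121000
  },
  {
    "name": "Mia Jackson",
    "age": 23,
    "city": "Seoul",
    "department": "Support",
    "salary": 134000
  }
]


Checking for missing (null) values in 5 records:

  Olivia Thomas: complete
  Frank Harris: complete
  Eve White: complete
  Alice Jones: city
  Mia Jackson: complete

Per field:
  name: 0 missing
  age: 0 missing
  city: 1 missing
  department: 0 missing
  salary: 0 missing

Total missing values: 1
Records with any missing: 1

1 missing values (city: 1); 1 incomplete records


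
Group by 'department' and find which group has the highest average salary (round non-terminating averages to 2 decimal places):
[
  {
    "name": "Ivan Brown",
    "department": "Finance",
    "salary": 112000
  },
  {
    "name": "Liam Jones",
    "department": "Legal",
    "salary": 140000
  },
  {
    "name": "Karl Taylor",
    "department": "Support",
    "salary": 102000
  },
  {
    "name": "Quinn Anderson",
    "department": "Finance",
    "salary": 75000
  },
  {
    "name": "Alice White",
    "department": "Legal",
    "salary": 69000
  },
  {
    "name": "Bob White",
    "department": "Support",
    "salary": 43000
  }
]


Group by: department

Groups:
  Finance: 2 people, avg salary = 187000/2 = $93500
  Legal: 2 people, avg salary = 209000/2 = $104500
  Support: 2 people, avg salary = 145000/2 = $72500

Highest average salary: Legal ($104500)

Legal ($104500)


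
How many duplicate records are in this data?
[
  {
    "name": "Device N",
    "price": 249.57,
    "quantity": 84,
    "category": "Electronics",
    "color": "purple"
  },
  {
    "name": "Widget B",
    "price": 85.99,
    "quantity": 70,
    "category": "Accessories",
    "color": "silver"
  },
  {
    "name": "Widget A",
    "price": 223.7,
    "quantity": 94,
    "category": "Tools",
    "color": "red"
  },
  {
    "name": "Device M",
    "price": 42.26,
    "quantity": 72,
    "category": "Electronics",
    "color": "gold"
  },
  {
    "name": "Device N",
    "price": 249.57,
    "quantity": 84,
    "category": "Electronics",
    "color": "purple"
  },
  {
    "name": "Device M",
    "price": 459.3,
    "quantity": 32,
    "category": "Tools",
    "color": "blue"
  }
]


Checking 6 records for duplicates:

  Row 1: Device N ($249.57, qty 84)
  Row 2: Widget B ($85.99, qty 70)
  Row 3: Widget A ($223.7, qty 94)
  Row 4: Device M ($42.26, qty 72)
  Row 5: Device N ($249.57, qty 84) <-- DUPLICATE
  Row 6: Device M ($459.3, qty 32)

Duplicates found: 1
Unique records: 5

1 duplicates, 5 unique


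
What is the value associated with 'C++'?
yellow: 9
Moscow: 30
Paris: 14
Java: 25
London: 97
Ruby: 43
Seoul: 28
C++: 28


Looking up key 'C++'
Value: 28

28


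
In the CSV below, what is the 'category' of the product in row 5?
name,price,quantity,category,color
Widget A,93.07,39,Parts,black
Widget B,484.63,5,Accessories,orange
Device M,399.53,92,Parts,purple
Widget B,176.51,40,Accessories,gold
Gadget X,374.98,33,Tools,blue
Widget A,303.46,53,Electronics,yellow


Query: Row 5 ('Gadget X'), column 'category'
Value: Tools

Tools


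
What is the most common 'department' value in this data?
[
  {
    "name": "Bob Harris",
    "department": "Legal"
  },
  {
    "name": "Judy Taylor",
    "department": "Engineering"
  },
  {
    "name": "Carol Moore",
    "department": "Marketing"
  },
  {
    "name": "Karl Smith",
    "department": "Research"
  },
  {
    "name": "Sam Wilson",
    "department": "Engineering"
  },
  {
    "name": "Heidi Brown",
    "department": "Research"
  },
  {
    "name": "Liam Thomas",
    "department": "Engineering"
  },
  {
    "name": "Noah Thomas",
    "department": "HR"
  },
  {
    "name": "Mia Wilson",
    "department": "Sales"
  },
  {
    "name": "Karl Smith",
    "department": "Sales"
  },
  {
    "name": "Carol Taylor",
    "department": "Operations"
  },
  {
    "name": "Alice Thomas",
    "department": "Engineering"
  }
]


Counting 'department' values across 12 records:

  Engineering: 4 ####
  Research: 2 ##
  Sales: 2 ##
  Legal: 1 #
  Marketing: 1 #
  HR: 1 #
  Operations: 1 #

Most common: Engineering (4 times)

Engineering (4 times)


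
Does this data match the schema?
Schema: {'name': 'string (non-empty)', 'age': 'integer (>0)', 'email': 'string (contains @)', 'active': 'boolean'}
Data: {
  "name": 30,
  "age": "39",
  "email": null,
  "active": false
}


Validating each field against schema:
  name: FAIL (30 is not a string)
  age: FAIL ("39" is not an integer)
  email: FAIL (null is not a string)
  active: OK (boolean)

Result: INVALID (3 errors: name, age, email)

INVALID (3 errors: name, age, email)


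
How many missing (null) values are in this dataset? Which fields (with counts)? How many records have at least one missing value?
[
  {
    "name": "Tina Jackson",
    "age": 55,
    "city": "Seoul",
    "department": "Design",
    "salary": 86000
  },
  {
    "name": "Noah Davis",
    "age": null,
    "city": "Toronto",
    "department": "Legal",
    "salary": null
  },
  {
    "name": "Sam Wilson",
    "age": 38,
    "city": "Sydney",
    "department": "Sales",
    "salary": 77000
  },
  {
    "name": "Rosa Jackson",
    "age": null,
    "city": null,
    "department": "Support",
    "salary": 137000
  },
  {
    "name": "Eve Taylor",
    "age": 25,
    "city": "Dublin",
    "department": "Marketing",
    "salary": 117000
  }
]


Checking for missing (null) values in 5 records:

  Tina Jackson: complete
  Noah Davis: age, salary
  Sam Wilson: complete
  Rosa Jackson: age, city
  Eve Taylor: complete

Per field:
  name: 0 missing
  age: 2 missing
  city: 1 missing
  department: 0 missing
  salary: 1 missing

Total missing values: 4
Records with any missing: 2

4 missing values (age: 2, city: 1, salary: 1); 2 incomplete records


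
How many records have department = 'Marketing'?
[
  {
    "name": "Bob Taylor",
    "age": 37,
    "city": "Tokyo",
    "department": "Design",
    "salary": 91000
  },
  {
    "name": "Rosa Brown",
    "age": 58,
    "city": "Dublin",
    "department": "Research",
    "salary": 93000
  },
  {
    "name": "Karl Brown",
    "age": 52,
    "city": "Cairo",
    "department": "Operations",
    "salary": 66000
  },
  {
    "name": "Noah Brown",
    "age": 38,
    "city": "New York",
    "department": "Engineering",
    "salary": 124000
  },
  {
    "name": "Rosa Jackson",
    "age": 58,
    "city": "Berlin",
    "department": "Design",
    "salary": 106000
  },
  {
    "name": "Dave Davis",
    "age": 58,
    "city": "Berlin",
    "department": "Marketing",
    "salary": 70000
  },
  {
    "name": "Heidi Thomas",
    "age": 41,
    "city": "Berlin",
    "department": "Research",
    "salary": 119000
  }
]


Data: 7 records
Condition: department = 'Marketing'

Checking each record:
  Bob Taylor: Design
  Rosa Brown: Research
  Karl Brown: Operations
  Noah Brown: Engineering
  Rosa Jackson: Design
  Dave Davis: Marketing MATCH
  Heidi Thomas: Research

Count: 1

1


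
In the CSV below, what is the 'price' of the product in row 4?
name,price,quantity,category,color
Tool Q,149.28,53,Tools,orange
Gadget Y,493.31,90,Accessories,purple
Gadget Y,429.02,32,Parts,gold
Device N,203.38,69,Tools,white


Query: Row 4 ('Device N'), column 'price'
Value: 203.38

203.38


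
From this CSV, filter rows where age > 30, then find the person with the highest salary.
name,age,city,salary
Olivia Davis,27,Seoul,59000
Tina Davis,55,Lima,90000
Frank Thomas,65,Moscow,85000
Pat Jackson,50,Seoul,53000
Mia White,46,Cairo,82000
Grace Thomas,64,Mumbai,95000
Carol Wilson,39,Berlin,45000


Filter: age > 30
Sort by: salary (descending)

Filtered records (6):
  Grace Thomas, age 64, salary $95000
  Tina Davis, age 55, salary $90000
  Frank Thomas, age 65, salary $85000
  Mia White, age 46, salary $82000
  Pat Jackson, age 50, salary $53000
  Carol Wilson, age 39, salary $45000

Highest salary: Grace Thomas ($95000)

Grace Thomas


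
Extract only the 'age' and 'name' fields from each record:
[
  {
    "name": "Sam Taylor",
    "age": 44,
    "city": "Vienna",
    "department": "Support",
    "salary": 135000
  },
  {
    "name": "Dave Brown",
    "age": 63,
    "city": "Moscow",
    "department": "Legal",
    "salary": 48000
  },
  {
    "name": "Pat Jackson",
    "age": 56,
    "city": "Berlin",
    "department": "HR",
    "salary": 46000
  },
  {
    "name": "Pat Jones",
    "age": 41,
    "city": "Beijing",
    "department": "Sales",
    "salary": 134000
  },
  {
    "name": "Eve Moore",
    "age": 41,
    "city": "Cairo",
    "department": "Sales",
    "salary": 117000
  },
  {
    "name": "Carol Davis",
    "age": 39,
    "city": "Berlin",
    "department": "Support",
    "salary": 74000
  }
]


Original: 6 records with fields: name, age, city, department, salary
Keep: ['age', 'name']
Drop: ['city', 'department', 'salary']
Result: 6 records, 2 fields each

[
  {
    "age": 44,
    "name": "Sam Taylor"
  },
  {
    "age": 63,
    "name": "Dave Brown"
  },
  {
    "age": 56,
    "name": "Pat Jackson"
  },
  {
    "age": 41,
    "name": "Pat Jones"
  },
  {
    "age": 41,
    "name": "Eve Moore"
  },
  {
    "age": 39,
    "name": "Carol Davis"
  }
]


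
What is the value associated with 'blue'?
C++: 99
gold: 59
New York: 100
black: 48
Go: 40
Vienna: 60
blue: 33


Looking up key 'blue'
Value: 33

33


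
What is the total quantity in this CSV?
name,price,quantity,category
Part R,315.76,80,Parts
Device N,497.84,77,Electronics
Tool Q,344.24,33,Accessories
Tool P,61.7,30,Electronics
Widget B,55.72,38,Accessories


Computing total quantity:
Values: [80, 77, 33, 30, 38]
Sum = 258

258


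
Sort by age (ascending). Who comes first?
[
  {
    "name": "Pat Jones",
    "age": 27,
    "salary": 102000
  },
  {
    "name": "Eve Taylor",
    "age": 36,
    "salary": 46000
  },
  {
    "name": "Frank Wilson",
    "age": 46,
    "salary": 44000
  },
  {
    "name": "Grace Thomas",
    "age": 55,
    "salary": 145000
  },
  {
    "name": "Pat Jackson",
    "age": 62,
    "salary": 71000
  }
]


Sort by: age (ascending)

Sorted order:
  1. Pat Jones (age = 27)
  2. Eve Taylor (age = 36)
  3. Frank Wilson (age = 46)
  4. Grace Thomas (age = 55)
  5. Pat Jackson (age = 62)

First: Pat Jones

Pat Jones


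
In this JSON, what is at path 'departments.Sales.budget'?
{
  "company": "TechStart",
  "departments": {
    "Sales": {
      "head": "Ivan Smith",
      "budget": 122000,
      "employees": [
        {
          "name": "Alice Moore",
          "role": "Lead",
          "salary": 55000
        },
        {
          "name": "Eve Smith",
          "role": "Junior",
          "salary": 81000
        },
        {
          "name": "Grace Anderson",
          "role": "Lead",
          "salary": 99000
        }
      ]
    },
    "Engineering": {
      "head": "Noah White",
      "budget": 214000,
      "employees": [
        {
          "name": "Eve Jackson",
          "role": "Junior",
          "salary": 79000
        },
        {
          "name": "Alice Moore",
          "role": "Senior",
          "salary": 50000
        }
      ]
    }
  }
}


Path: departments.Sales.budget

Navigate:
  -> departments
  -> Sales
  -> budget = 122000

122000


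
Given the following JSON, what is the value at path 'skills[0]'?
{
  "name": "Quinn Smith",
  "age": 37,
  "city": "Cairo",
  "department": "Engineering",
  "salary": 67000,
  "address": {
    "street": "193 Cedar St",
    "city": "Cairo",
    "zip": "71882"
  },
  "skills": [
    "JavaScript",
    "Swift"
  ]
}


Query: skills[0]
Path: skills -> first element
Value: JavaScript

JavaScript


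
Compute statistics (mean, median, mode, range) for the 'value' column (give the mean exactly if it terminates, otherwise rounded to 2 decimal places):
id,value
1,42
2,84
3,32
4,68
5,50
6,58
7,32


Data: [42, 84, 32, 68, 50, 58, 32]
Count: 7
Sum: 366
Mean: 366/7 ≈ 52.29 (rounded to 2 decimal places)
Sorted: [32, 32, 42, 50, 58, 68, 84]
Median: 50.0
Mode: 32 (2 times)
Range: 84 - 32 = 52
Min: 32, Max: 84

mean≈52.29, median=50.0, mode=32, range=52


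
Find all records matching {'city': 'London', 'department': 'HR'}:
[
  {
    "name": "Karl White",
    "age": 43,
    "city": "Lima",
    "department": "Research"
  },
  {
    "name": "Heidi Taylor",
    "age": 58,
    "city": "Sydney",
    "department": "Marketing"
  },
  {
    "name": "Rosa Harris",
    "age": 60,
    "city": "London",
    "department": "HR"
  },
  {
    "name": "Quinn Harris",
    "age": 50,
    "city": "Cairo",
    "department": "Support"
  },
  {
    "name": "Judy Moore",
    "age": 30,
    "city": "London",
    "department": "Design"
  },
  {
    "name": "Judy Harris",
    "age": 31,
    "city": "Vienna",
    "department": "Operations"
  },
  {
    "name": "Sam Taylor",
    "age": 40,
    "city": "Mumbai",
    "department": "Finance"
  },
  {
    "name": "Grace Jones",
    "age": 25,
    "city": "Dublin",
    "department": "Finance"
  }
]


Search criteria: {'city': 'London', 'department': 'HR'}

Checking 8 records:
  Karl White: {city: Lima, department: Research}
  Heidi Taylor: {city: Sydney, department: Marketing}
  Rosa Harris: {city: London, department: HR} <-- MATCH
  Quinn Harris: {city: Cairo, department: Support}
  Judy Moore: {city: London, department: Design}
  Judy Harris: {city: Vienna, department: Operations}
  Sam Taylor: {city: Mumbai, department: Finance}
  Grace Jones: {city: Dublin, department: Finance}

Matches: ["Rosa Harris"]

["Rosa Harris"]


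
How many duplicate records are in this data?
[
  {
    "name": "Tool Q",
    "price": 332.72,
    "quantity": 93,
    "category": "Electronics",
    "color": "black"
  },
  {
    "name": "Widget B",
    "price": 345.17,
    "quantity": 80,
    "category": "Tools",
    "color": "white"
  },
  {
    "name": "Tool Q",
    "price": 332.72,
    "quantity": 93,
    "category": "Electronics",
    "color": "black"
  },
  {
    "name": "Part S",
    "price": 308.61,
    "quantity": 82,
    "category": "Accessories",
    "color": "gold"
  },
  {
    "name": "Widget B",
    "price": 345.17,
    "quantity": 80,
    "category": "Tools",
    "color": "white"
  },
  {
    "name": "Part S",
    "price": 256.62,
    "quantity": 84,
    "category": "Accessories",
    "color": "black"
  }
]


Checking 6 records for duplicates:

  Row 1: Tool Q ($332.72, qty 93)
  Row 2: Widget B ($345.17, qty 80)
  Row 3: Tool Q ($332.72, qty 93) <-- DUPLICATE
  Row 4: Part S ($308.61, qty 82)
  Row 5: Widget B ($345.17, qty 80) <-- DUPLICATE
  Row 6: Part S ($256.62, qty 84)

Duplicates found: 2
Unique records: 4

2 duplicates, 4 unique


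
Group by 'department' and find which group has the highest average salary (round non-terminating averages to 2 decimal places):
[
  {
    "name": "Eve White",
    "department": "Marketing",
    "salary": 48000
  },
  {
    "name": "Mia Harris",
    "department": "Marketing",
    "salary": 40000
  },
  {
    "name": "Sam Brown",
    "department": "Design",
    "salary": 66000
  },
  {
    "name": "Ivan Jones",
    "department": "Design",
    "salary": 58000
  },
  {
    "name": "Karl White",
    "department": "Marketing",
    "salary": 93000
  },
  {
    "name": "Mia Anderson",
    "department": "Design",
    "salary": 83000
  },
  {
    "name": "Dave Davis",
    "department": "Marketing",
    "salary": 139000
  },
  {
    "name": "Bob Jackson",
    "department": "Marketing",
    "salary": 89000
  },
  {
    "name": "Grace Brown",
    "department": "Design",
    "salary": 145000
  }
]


Group by: department

Groups:
  Design: 4 people, avg salary = 352000/4 = $88000
  Marketing: 5 people, avg salary = 409000/5 = $81800

Highest average salary: Design ($88000)

Design ($88000)


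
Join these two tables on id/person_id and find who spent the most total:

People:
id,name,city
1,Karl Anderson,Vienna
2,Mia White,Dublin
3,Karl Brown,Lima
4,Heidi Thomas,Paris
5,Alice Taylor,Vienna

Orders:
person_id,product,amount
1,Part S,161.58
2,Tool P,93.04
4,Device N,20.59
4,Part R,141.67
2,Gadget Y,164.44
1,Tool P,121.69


Join on: people.id = orders.person_id

Joined rows:
  Karl Anderson (Vienna) bought Part S for $161.58
  Mia White (Dublin) bought Tool P for $93.04
  Heidi Thomas (Paris) bought Device N for $20.59
  Heidi Thomas (Paris) bought Part R for $141.67
  Mia White (Dublin) bought Gadget Y for $164.44
  Karl Anderson (Vienna) bought Tool P for $121.69

Total per person:
  Karl Anderson: $283.27
  Mia White: $257.48
  Heidi Thomas: $162.26

Top spender: Karl Anderson ($283.27)

Karl Anderson ($283.27)


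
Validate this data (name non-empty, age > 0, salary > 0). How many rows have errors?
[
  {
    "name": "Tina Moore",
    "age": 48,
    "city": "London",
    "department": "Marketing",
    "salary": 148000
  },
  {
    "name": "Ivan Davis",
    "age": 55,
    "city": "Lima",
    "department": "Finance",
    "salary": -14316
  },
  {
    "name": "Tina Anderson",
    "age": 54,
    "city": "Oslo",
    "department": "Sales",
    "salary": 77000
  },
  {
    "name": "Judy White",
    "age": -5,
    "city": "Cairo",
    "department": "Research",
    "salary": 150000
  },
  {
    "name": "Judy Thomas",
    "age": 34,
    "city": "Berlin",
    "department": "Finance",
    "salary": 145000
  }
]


Validating 5 records:
Rules: name non-empty, age > 0, salary > 0

  Row 1 (Tina Moore): OK
  Row 2 (Ivan Davis): negative salary: -14316
  Row 3 (Tina Anderson): OK
  Row 4 (Judy White): negative age: -5
  Row 5 (Judy Thomas): OK

Total errors: 2

2 errors


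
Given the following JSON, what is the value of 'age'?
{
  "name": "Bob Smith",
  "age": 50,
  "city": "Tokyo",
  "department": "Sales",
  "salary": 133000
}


Looking up field 'age'
Value: 50

50


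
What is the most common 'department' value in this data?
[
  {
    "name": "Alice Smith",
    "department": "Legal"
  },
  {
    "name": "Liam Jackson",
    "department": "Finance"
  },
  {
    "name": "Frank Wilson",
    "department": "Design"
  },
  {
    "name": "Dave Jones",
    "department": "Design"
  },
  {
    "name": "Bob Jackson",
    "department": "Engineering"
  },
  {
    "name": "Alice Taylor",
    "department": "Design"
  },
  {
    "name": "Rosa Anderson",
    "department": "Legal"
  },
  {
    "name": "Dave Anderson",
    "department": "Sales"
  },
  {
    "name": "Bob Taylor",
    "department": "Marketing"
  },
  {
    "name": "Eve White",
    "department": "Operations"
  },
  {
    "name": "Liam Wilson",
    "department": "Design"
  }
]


Counting 'department' values across 11 records:

  Design: 4 ####
  Legal: 2 ##
  Finance: 1 #
  Engineering: 1 #
  Sales: 1 #
  Marketing: 1 #
  Operations: 1 #

Most common: Design (4 times)

Design (4 times)


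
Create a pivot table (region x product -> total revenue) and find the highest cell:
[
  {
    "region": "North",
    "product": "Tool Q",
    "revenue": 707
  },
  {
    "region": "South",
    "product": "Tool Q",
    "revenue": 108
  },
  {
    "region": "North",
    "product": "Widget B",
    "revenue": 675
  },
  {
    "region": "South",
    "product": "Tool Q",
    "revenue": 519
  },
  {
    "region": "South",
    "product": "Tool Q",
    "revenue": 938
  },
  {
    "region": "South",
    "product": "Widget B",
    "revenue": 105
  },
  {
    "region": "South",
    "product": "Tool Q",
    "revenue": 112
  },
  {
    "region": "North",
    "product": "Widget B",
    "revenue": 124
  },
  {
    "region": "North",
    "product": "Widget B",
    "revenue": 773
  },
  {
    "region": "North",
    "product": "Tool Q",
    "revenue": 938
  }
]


Pivot: region (rows) x product (columns) -> total revenue

     Tool Q        Widget B    
North         1645          1572  
South         1677           105  

Highest: South / Tool Q = $1677

South / Tool Q = $1677
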